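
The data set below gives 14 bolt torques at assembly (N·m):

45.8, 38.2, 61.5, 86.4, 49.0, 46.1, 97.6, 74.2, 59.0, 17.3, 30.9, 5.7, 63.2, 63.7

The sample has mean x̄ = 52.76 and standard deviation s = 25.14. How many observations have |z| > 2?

0

Cutoffs: x̄ ± 2s = [2.48, 103.04].
Every value lies within the cutoffs.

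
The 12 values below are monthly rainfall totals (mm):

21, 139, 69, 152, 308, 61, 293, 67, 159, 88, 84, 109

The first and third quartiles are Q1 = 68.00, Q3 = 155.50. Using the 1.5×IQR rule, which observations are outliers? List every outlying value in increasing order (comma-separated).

293, 308

IQR = Q3 − Q1 = 155.50 − 68.00 = 87.50.
Lower fence = Q1 − 1.5·IQR = 68.00 − 131.25 = -63.25.
Upper fence = Q3 + 1.5·IQR = 155.50 + 131.25 = 286.75.
293 > 286.75 → outlier.
308 > 286.75 → outlier.
All remaining values lie within [-63.25, 286.75].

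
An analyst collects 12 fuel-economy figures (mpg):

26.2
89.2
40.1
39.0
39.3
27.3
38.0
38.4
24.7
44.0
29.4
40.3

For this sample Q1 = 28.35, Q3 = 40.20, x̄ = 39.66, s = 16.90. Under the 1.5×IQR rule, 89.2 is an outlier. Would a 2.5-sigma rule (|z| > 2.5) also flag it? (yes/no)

z = (89.2 − 39.66) / 16.90 = 2.93.
|z| = 2.93 > 2.5.

yes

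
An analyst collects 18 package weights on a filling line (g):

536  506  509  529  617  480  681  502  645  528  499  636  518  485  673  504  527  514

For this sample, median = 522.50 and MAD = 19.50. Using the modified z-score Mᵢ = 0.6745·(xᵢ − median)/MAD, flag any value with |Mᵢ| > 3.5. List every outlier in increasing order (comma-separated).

636, 645, 673, 681

|Mᵢ| > 3.5 ⇔ |xᵢ − 522.50| > 3.5·19.50/0.6745 = 101.19.
So outliers lie outside [421.31, 623.69].
636: M = 3.93 → outlier.
645: M = 4.24 → outlier.
673: M = 5.21 → outlier.
681: M = 5.48 → outlier.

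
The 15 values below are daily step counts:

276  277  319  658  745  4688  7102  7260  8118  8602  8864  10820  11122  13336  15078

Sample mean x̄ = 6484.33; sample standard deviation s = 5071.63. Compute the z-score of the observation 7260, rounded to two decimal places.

0.15

z = (7260 − 6484.33) / 5071.63 = 0.15.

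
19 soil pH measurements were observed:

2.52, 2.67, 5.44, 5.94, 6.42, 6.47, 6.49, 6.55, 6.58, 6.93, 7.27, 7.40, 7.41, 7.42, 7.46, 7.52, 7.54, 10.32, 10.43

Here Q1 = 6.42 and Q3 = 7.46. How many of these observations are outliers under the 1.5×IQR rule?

4

IQR = 1.04; fences at 6.42 − 1.56 = 4.86 and 7.46 + 1.56 = 9.02.
Outside the cutoffs: 2.52, 2.67, 10.32, 10.43.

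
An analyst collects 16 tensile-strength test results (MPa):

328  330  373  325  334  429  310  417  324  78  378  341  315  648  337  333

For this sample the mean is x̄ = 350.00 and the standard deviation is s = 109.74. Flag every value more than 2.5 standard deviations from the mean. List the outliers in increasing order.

Cutoffs at x̄ ± 2.5s: 350.00 ± 2.5·109.74 = [75.65, 624.35].
648: z = 2.72, |z| > 2.5 → outlier.
Every other value lies within [75.65, 624.35].

648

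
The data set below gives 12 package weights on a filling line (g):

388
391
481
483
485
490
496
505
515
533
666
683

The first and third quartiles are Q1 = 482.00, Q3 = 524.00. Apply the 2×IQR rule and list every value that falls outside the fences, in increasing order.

388, 391, 666, 683

IQR = Q3 − Q1 = 524.00 − 482.00 = 42.00.
Lower fence = Q1 − 2·IQR = 482.00 − 84.00 = 398.00.
Upper fence = Q3 + 2·IQR = 524.00 + 84.00 = 608.00.
388 < 398.00 → outlier.
391 < 398.00 → outlier.
666 > 608.00 → outlier.
683 > 608.00 → outlier.
All remaining values lie within [398.00, 608.00].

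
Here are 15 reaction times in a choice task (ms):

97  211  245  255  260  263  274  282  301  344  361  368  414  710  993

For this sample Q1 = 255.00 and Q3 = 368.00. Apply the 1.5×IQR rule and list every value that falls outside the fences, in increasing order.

IQR = Q3 − Q1 = 368.00 − 255.00 = 113.00.
Lower fence = Q1 − 1.5·IQR = 255.00 − 169.50 = 85.50.
Upper fence = Q3 + 1.5·IQR = 368.00 + 169.50 = 537.50.
710 > 537.50 → outlier.
993 > 537.50 → outlier.
All remaining values lie within [85.50, 537.50].

710, 993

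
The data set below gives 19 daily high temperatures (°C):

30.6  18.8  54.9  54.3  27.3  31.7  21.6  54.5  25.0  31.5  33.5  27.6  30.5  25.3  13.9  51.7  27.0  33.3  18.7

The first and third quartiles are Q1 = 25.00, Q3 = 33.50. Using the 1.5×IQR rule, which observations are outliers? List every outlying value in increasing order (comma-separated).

IQR = Q3 − Q1 = 33.50 − 25.00 = 8.50.
Lower fence = Q1 − 1.5·IQR = 25.00 − 12.75 = 12.25.
Upper fence = Q3 + 1.5·IQR = 33.50 + 12.75 = 46.25.
51.7 > 46.25 → outlier.
54.3 > 46.25 → outlier.
54.5 > 46.25 → outlier.
54.9 > 46.25 → outlier.
All remaining values lie within [12.25, 46.25].

51.7, 54.3, 54.5, 54.9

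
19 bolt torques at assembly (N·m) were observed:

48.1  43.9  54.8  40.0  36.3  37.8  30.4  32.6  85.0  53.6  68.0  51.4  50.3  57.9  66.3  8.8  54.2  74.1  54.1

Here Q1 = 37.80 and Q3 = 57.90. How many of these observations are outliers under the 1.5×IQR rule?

0

IQR = 20.10; fences at 37.80 − 30.15 = 7.65 and 57.90 + 30.15 = 88.05.
Every value lies within the cutoffs.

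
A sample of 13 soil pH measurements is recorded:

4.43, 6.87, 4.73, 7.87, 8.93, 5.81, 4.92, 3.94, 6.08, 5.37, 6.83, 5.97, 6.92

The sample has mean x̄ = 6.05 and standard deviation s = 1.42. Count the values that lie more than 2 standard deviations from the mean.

Cutoffs: x̄ ± 2s = [3.21, 8.89].
Outside the cutoffs: 8.93.

1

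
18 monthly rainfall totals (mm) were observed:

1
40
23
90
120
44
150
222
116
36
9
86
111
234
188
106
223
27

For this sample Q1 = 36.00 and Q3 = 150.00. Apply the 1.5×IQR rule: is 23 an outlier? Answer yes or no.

no

IQR = Q3 − Q1 = 150.00 − 36.00 = 114.00.
Lower fence = Q1 − 1.5·IQR = 36.00 − 171.00 = -135.00.
Upper fence = Q3 + 1.5·IQR = 150.00 + 171.00 = 321.00.
23 lies within [-135.00, 321.00].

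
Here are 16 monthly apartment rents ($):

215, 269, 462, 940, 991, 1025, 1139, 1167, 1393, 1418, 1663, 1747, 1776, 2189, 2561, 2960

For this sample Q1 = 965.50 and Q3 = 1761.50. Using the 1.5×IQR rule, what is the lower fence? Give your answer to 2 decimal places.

-228.50

IQR = Q3 − Q1 = 1761.50 − 965.50 = 796.00.
Lower fence = Q1 − 1.5·IQR = 965.50 − 1194.00 = -228.50.
Upper fence = Q3 + 1.5·IQR = 1761.50 + 1194.00 = 2955.50.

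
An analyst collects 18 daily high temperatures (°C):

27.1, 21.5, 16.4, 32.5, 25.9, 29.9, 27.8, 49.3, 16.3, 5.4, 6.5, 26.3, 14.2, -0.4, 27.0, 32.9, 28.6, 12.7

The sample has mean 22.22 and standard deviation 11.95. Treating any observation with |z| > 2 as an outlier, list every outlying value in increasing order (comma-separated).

Cutoffs at x̄ ± 2s: 22.22 ± 2·11.95 = [-1.68, 46.12].
49.3: z = 2.27, |z| > 2 → outlier.
Every other value lies within [-1.68, 46.12].

49.3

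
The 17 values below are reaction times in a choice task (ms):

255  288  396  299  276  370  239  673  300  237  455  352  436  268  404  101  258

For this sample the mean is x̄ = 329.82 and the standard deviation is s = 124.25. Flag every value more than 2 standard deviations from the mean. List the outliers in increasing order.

Cutoffs at x̄ ± 2s: 329.82 ± 2·124.25 = [81.32, 578.32].
673: z = 2.76, |z| > 2 → outlier.
Every other value lies within [81.32, 578.32].

673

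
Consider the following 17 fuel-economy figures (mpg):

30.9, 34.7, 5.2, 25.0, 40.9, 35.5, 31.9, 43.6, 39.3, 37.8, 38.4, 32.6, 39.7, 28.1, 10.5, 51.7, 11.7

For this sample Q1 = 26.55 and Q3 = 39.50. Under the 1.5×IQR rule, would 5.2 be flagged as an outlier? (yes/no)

IQR = Q3 − Q1 = 39.50 − 26.55 = 12.95.
Lower fence = Q1 − 1.5·IQR = 26.55 − 19.425 = 7.125.
Upper fence = Q3 + 1.5·IQR = 39.50 + 19.425 = 58.925.
5.2 lies below the lower fence.

yes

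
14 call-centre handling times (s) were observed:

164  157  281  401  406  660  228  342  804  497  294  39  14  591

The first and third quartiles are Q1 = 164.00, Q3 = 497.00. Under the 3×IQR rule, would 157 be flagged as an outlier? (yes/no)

no

IQR = Q3 − Q1 = 497.00 − 164.00 = 333.00.
Lower fence = Q1 − 3·IQR = 164.00 − 999.00 = -835.00.
Upper fence = Q3 + 3·IQR = 497.00 + 999.00 = 1496.00.
157 lies within [-835.00, 1496.00].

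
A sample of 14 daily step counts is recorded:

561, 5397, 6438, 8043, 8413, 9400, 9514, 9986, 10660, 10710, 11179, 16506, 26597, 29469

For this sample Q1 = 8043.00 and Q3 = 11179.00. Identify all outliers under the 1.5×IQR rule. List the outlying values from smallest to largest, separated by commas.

561, 16506, 26597, 29469

IQR = Q3 − Q1 = 11179.00 − 8043.00 = 3136.00.
Lower fence = Q1 − 1.5·IQR = 8043.00 − 4704.00 = 3339.00.
Upper fence = Q3 + 1.5·IQR = 11179.00 + 4704.00 = 15883.00.
561 < 3339.00 → outlier.
16506 > 15883.00 → outlier.
26597 > 15883.00 → outlier.
29469 > 15883.00 → outlier.
All remaining values lie within [3339.00, 15883.00].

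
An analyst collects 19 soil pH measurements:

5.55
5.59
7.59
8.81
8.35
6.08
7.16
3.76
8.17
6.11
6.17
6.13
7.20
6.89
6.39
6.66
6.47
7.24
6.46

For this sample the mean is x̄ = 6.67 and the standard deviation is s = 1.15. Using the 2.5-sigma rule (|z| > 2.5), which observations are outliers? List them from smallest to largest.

3.76

Cutoffs at x̄ ± 2.5s: 6.67 ± 2.5·1.15 = [3.795, 9.545].
3.76: z = -2.53, |z| > 2.5 → outlier.
Every other value lies within [3.795, 9.545].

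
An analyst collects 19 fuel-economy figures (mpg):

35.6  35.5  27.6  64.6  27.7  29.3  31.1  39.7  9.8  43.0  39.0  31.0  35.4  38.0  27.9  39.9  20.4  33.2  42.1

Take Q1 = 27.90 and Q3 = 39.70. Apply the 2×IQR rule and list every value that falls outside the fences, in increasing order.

64.6

IQR = Q3 − Q1 = 39.70 − 27.90 = 11.80.
Lower fence = Q1 − 2·IQR = 27.90 − 23.60 = 4.30.
Upper fence = Q3 + 2·IQR = 39.70 + 23.60 = 63.30.
64.6 > 63.30 → outlier.
All remaining values lie within [4.30, 63.30].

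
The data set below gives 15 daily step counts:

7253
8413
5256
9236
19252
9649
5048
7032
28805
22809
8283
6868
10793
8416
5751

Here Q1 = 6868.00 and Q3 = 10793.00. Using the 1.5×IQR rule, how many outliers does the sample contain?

IQR = 3925.00; fences at 6868.00 − 5887.50 = 980.50 and 10793.00 + 5887.50 = 16680.50.
Outside the cutoffs: 19252, 22809, 28805.

3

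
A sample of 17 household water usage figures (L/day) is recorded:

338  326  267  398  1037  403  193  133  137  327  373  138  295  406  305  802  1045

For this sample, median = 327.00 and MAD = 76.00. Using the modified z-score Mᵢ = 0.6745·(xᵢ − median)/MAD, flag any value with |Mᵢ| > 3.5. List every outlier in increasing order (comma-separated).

802, 1037, 1045

|Mᵢ| > 3.5 ⇔ |xᵢ − 327.00| > 3.5·76.00/0.6745 = 394.37.
So outliers lie outside [-67.37, 721.37].
802: M = 4.22 → outlier.
1037: M = 6.30 → outlier.
1045: M = 6.37 → outlier.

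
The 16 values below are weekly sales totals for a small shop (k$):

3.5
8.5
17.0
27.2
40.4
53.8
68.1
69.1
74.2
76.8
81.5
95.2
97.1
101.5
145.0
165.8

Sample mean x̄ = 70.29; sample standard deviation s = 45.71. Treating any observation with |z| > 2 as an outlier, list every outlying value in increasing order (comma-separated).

165.8

Cutoffs at x̄ ± 2s: 70.29 ± 2·45.71 = [-21.13, 161.71].
165.8: z = 2.09, |z| > 2 → outlier.
Every other value lies within [-21.13, 161.71].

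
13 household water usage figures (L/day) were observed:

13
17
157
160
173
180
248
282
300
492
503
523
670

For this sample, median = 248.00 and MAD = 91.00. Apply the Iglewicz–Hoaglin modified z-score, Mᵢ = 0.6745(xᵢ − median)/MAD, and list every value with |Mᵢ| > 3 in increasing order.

|Mᵢ| > 3 ⇔ |xᵢ − 248.00| > 3·91.00/0.6745 = 404.74.
So outliers lie outside [-156.74, 652.74].
670: M = 3.13 → outlier.

670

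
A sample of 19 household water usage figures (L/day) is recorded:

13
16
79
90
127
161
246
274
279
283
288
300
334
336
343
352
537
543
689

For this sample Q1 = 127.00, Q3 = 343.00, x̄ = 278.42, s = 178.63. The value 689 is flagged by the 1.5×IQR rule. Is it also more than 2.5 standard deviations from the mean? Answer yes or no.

z = (689 − 278.42) / 178.63 = 2.30.
|z| = 2.30 ≤ 2.5.

no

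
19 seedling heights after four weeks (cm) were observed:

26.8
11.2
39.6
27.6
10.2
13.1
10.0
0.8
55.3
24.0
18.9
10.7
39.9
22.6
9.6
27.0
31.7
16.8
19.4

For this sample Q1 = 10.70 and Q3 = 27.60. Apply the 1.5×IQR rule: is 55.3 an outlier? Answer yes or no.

IQR = Q3 − Q1 = 27.60 − 10.70 = 16.90.
Lower fence = Q1 − 1.5·IQR = 10.70 − 25.35 = -14.65.
Upper fence = Q3 + 1.5·IQR = 27.60 + 25.35 = 52.95.
55.3 lies above the upper fence.

yes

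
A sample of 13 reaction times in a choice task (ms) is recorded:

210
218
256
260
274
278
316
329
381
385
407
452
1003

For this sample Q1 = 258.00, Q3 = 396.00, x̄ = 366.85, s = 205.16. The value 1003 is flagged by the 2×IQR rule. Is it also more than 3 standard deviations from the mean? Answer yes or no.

yes

z = (1003 − 366.85) / 205.16 = 3.10.
|z| = 3.10 > 3.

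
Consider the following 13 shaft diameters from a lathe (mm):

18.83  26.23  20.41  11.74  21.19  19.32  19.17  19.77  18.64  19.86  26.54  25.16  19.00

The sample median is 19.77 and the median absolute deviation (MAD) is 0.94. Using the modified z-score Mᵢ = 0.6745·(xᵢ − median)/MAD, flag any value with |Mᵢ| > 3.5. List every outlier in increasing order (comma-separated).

11.74, 25.16, 26.23, 26.54

|Mᵢ| > 3.5 ⇔ |xᵢ − 19.77| > 3.5·0.94/0.6745 = 4.88.
So outliers lie outside [14.89, 24.65].
11.74: M = -5.76 → outlier.
25.16: M = 3.87 → outlier.
26.23: M = 4.64 → outlier.
26.54: M = 4.86 → outlier.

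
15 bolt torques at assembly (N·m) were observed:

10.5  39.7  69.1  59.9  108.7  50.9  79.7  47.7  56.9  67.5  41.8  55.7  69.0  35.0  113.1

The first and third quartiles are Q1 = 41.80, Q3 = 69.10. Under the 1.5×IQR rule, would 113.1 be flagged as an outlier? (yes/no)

yes

IQR = Q3 − Q1 = 69.10 − 41.80 = 27.30.
Lower fence = Q1 − 1.5·IQR = 41.80 − 40.95 = 0.85.
Upper fence = Q3 + 1.5·IQR = 69.10 + 40.95 = 110.05.
113.1 lies above the upper fence.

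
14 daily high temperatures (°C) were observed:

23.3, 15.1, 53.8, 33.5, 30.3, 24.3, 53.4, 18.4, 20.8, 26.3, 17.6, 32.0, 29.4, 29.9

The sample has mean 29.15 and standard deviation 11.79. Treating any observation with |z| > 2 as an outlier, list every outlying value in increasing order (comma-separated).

53.4, 53.8

Cutoffs at x̄ ± 2s: 29.15 ± 2·11.79 = [5.57, 52.73].
53.4: z = 2.06, |z| > 2 → outlier.
53.8: z = 2.09, |z| > 2 → outlier.
Every other value lies within [5.57, 52.73].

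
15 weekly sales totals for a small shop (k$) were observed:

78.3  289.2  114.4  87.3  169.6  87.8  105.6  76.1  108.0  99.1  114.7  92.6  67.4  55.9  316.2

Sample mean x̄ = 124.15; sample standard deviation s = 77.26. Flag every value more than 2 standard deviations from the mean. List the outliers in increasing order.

Cutoffs at x̄ ± 2s: 124.15 ± 2·77.26 = [-30.37, 278.67].
289.2: z = 2.14, |z| > 2 → outlier.
316.2: z = 2.49, |z| > 2 → outlier.
Every other value lies within [-30.37, 278.67].

289.2, 316.2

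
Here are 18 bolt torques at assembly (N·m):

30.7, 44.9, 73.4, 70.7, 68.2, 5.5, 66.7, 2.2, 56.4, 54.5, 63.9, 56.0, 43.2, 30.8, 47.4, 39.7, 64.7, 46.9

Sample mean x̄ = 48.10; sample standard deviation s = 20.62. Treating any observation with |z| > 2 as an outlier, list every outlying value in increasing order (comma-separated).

2.2, 5.5

Cutoffs at x̄ ± 2s: 48.10 ± 2·20.62 = [6.86, 89.34].
2.2: z = -2.23, |z| > 2 → outlier.
5.5: z = -2.07, |z| > 2 → outlier.
Every other value lies within [6.86, 89.34].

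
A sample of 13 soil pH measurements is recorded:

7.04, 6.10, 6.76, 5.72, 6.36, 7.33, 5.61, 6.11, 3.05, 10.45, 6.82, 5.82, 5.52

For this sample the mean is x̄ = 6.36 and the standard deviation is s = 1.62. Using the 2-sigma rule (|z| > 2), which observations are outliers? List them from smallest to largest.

Cutoffs at x̄ ± 2s: 6.36 ± 2·1.62 = [3.12, 9.60].
3.05: z = -2.04, |z| > 2 → outlier.
10.45: z = 2.52, |z| > 2 → outlier.
Every other value lies within [3.12, 9.60].

3.05, 10.45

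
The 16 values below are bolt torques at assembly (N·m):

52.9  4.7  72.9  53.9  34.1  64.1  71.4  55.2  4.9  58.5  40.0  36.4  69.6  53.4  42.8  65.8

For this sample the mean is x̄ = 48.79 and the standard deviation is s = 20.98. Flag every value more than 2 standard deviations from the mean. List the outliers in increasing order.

Cutoffs at x̄ ± 2s: 48.79 ± 2·20.98 = [6.83, 90.75].
4.7: z = -2.10, |z| > 2 → outlier.
4.9: z = -2.09, |z| > 2 → outlier.
Every other value lies within [6.83, 90.75].

4.7, 4.9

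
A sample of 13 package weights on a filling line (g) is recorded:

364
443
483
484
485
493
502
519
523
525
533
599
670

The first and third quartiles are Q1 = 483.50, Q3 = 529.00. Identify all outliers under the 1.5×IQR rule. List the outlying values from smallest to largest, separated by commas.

IQR = Q3 − Q1 = 529.00 − 483.50 = 45.50.
Lower fence = Q1 − 1.5·IQR = 483.50 − 68.25 = 415.25.
Upper fence = Q3 + 1.5·IQR = 529.00 + 68.25 = 597.25.
364 < 415.25 → outlier.
599 > 597.25 → outlier.
670 > 597.25 → outlier.
All remaining values lie within [415.25, 597.25].

364, 599, 670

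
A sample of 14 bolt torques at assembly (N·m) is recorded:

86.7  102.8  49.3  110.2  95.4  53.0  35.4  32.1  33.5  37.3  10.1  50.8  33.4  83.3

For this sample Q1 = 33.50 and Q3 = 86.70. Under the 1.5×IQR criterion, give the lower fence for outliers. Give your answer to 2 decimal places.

-46.30

IQR = Q3 − Q1 = 86.70 − 33.50 = 53.20.
Lower fence = Q1 − 1.5·IQR = 33.50 − 79.80 = -46.30.
Upper fence = Q3 + 1.5·IQR = 86.70 + 79.80 = 166.50.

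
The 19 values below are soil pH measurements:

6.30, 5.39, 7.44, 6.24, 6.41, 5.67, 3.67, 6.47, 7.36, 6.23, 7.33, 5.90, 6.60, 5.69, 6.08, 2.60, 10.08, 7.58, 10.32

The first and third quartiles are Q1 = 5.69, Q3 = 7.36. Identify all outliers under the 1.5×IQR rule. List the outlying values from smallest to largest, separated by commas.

2.60, 10.08, 10.32

IQR = Q3 − Q1 = 7.36 − 5.69 = 1.67.
Lower fence = Q1 − 1.5·IQR = 5.69 − 2.505 = 3.185.
Upper fence = Q3 + 1.5·IQR = 7.36 + 2.505 = 9.865.
2.60 < 3.185 → outlier.
10.08 > 9.865 → outlier.
10.32 > 9.865 → outlier.
All remaining values lie within [3.185, 9.865].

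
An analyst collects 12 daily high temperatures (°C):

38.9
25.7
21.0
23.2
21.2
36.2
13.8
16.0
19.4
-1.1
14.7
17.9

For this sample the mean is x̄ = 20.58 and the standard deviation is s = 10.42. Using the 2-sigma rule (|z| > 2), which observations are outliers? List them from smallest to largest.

-1.1

Cutoffs at x̄ ± 2s: 20.58 ± 2·10.42 = [-0.26, 41.42].
-1.1: z = -2.08, |z| > 2 → outlier.
Every other value lies within [-0.26, 41.42].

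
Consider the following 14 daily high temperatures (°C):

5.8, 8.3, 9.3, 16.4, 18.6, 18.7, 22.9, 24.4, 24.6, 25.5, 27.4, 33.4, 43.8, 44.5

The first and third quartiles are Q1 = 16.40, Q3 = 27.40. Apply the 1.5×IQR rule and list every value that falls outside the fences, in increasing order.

IQR = Q3 − Q1 = 27.40 − 16.40 = 11.00.
Lower fence = Q1 − 1.5·IQR = 16.40 − 16.50 = -0.10.
Upper fence = Q3 + 1.5·IQR = 27.40 + 16.50 = 43.90.
44.5 > 43.90 → outlier.
All remaining values lie within [-0.10, 43.90].

44.5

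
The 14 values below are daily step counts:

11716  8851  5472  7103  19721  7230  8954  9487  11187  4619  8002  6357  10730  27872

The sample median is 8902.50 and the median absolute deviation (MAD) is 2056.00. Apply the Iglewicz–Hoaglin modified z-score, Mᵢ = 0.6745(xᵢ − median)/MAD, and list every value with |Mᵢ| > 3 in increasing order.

|Mᵢ| > 3 ⇔ |xᵢ − 8902.50| > 3·2056.00/0.6745 = 9144.55.
So outliers lie outside [-242.05, 18047.05].
19721: M = 3.55 → outlier.
27872: M = 6.22 → outlier.

19721, 27872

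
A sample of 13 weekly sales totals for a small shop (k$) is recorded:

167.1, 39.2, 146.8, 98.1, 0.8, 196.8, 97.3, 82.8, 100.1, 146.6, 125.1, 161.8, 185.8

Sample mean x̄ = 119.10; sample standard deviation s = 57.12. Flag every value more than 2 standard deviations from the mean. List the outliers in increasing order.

Cutoffs at x̄ ± 2s: 119.10 ± 2·57.12 = [4.86, 233.34].
0.8: z = -2.07, |z| > 2 → outlier.
Every other value lies within [4.86, 233.34].

0.8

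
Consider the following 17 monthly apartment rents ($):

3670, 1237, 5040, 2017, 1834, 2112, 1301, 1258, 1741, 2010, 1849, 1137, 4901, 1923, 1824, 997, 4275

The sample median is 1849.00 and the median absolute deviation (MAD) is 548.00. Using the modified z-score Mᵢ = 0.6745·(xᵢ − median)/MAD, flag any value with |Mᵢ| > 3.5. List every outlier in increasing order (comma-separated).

|Mᵢ| > 3.5 ⇔ |xᵢ − 1849.00| > 3.5·548.00/0.6745 = 2843.59.
So outliers lie outside [-994.59, 4692.59].
4901: M = 3.76 → outlier.
5040: M = 3.93 → outlier.

4901, 5040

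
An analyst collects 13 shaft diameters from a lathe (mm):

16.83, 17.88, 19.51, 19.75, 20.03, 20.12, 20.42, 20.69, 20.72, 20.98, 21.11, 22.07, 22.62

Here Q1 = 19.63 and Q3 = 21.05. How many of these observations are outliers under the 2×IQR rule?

0

IQR = 1.42; fences at 19.63 − 2.84 = 16.79 and 21.05 + 2.84 = 23.89.
Every value lies within the cutoffs.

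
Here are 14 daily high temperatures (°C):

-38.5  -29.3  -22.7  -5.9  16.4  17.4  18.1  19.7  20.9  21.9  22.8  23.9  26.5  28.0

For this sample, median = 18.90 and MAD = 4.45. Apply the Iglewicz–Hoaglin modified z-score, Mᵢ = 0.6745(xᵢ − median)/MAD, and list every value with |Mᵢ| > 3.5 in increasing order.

-38.5, -29.3, -22.7, -5.9

|Mᵢ| > 3.5 ⇔ |xᵢ − 18.90| > 3.5·4.45/0.6745 = 23.09.
So outliers lie outside [-4.19, 41.99].
-38.5: M = -8.70 → outlier.
-29.3: M = -7.31 → outlier.
-22.7: M = -6.31 → outlier.
-5.9: M = -3.76 → outlier.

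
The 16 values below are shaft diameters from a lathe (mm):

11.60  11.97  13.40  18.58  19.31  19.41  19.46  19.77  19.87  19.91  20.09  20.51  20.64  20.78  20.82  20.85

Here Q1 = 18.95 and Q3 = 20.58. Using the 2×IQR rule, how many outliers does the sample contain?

IQR = 1.63; fences at 18.95 − 3.26 = 15.69 and 20.58 + 3.26 = 23.84.
Outside the cutoffs: 11.60, 11.97, 13.40.

3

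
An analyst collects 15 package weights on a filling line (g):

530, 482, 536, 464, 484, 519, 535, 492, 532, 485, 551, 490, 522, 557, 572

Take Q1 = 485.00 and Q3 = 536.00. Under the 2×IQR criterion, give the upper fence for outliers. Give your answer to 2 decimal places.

638.00

IQR = Q3 − Q1 = 536.00 − 485.00 = 51.00.
Lower fence = Q1 − 2·IQR = 485.00 − 102.00 = 383.00.
Upper fence = Q3 + 2·IQR = 536.00 + 102.00 = 638.00.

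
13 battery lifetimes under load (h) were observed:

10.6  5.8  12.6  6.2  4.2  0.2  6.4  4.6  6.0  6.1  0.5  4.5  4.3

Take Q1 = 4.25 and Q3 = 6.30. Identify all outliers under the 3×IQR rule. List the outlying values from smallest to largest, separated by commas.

IQR = Q3 − Q1 = 6.30 − 4.25 = 2.05.
Lower fence = Q1 − 3·IQR = 4.25 − 6.15 = -1.90.
Upper fence = Q3 + 3·IQR = 6.30 + 6.15 = 12.45.
12.6 > 12.45 → outlier.
All remaining values lie within [-1.90, 12.45].

12.6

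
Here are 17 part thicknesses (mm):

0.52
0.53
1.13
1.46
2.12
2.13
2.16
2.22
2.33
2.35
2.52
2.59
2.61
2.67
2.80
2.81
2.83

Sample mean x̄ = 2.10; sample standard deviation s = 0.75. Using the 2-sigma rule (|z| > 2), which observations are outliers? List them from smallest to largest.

0.52, 0.53

Cutoffs at x̄ ± 2s: 2.10 ± 2·0.75 = [0.60, 3.60].
0.52: z = -2.11, |z| > 2 → outlier.
0.53: z = -2.09, |z| > 2 → outlier.
Every other value lies within [0.60, 3.60].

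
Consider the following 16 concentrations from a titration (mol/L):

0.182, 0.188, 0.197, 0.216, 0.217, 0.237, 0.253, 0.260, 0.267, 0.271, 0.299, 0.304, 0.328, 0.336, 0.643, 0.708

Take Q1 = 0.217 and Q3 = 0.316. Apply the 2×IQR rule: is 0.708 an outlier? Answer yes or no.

yes

IQR = Q3 − Q1 = 0.316 − 0.217 = 0.099.
Lower fence = Q1 − 2·IQR = 0.217 − 0.198 = 0.019.
Upper fence = Q3 + 2·IQR = 0.316 + 0.198 = 0.514.
0.708 lies above the upper fence.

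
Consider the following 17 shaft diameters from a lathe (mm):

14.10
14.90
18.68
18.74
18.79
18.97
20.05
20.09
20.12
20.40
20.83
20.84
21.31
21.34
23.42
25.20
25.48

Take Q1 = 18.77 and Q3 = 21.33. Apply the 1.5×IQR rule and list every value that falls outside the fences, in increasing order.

IQR = Q3 − Q1 = 21.33 − 18.77 = 2.56.
Lower fence = Q1 − 1.5·IQR = 18.77 − 3.84 = 14.93.
Upper fence = Q3 + 1.5·IQR = 21.33 + 3.84 = 25.17.
14.10 < 14.93 → outlier.
14.90 < 14.93 → outlier.
25.20 > 25.17 → outlier.
25.48 > 25.17 → outlier.
All remaining values lie within [14.93, 25.17].

14.10, 14.90, 25.20, 25.48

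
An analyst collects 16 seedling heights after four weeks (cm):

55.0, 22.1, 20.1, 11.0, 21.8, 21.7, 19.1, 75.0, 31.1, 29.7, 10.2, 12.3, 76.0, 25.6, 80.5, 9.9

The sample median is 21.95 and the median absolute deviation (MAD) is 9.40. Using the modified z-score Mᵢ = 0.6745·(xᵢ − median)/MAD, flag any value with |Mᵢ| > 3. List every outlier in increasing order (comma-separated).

75.0, 76.0, 80.5

|Mᵢ| > 3 ⇔ |xᵢ − 21.95| > 3·9.40/0.6745 = 41.81.
So outliers lie outside [-19.86, 63.76].
75.0: M = 3.81 → outlier.
76.0: M = 3.88 → outlier.
80.5: M = 4.20 → outlier.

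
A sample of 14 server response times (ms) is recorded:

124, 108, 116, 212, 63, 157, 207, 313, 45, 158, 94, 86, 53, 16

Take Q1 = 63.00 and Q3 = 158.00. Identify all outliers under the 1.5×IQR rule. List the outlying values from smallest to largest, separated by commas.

313

IQR = Q3 − Q1 = 158.00 − 63.00 = 95.00.
Lower fence = Q1 − 1.5·IQR = 63.00 − 142.50 = -79.50.
Upper fence = Q3 + 1.5·IQR = 158.00 + 142.50 = 300.50.
313 > 300.50 → outlier.
All remaining values lie within [-79.50, 300.50].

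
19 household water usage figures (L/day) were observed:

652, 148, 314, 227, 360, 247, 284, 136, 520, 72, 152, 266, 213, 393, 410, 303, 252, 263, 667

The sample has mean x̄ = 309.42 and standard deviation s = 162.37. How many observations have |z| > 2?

Cutoffs: x̄ ± 2s = [-15.32, 634.16].
Outside the cutoffs: 652, 667.

2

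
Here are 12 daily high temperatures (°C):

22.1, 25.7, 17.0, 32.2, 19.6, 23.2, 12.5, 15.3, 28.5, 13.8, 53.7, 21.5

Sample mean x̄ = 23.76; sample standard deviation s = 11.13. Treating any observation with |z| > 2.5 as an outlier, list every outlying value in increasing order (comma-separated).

Cutoffs at x̄ ± 2.5s: 23.76 ± 2.5·11.13 = [-4.065, 51.585].
53.7: z = 2.69, |z| > 2.5 → outlier.
Every other value lies within [-4.065, 51.585].

53.7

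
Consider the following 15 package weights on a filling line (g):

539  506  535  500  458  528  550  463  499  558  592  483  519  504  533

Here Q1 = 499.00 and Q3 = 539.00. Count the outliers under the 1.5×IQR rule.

IQR = 40.00; fences at 499.00 − 60.00 = 439.00 and 539.00 + 60.00 = 599.00.
Every value lies within the cutoffs.

0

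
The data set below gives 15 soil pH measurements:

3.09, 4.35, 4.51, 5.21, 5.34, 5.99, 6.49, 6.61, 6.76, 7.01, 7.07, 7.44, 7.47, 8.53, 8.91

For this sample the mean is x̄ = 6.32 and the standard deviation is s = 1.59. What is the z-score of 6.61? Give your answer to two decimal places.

0.18

z = (6.61 − 6.32) / 1.59 = 0.18.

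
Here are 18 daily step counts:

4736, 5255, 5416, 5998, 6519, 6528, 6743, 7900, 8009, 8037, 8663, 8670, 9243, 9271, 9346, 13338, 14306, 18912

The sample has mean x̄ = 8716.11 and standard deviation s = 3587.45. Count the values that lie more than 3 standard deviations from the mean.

Cutoffs: x̄ ± 3s = [-2046.24, 19478.46].
Every value lies within the cutoffs.

0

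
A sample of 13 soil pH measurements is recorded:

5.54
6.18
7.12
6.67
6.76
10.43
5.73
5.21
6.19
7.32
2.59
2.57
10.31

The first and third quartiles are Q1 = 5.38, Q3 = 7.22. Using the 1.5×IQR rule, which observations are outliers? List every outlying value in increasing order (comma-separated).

IQR = Q3 − Q1 = 7.22 − 5.38 = 1.84.
Lower fence = Q1 − 1.5·IQR = 5.38 − 2.76 = 2.62.
Upper fence = Q3 + 1.5·IQR = 7.22 + 2.76 = 9.98.
2.57 < 2.62 → outlier.
2.59 < 2.62 → outlier.
10.31 > 9.98 → outlier.
10.43 > 9.98 → outlier.
All remaining values lie within [2.62, 9.98].

2.57, 2.59, 10.31, 10.43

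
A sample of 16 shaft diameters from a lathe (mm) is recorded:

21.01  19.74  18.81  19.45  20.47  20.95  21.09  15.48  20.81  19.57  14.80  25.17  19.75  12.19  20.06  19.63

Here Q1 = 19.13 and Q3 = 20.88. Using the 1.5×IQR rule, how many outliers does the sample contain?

IQR = 1.75; fences at 19.13 − 2.625 = 16.505 and 20.88 + 2.625 = 23.505.
Outside the cutoffs: 12.19, 14.80, 15.48, 25.17.

4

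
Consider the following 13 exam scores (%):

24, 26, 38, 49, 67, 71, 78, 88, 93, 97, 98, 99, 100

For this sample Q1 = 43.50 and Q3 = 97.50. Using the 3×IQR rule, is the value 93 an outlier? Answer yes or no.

IQR = Q3 − Q1 = 97.50 − 43.50 = 54.00.
Lower fence = Q1 − 3·IQR = 43.50 − 162.00 = -118.50.
Upper fence = Q3 + 3·IQR = 97.50 + 162.00 = 259.50.
93 lies within [-118.50, 259.50].

no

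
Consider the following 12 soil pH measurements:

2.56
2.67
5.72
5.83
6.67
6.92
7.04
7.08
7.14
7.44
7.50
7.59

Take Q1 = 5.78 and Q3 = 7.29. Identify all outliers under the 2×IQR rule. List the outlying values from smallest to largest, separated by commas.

2.56, 2.67

IQR = Q3 − Q1 = 7.29 − 5.78 = 1.51.
Lower fence = Q1 − 2·IQR = 5.78 − 3.02 = 2.76.
Upper fence = Q3 + 2·IQR = 7.29 + 3.02 = 10.31.
2.56 < 2.76 → outlier.
2.67 < 2.76 → outlier.
All remaining values lie within [2.76, 10.31].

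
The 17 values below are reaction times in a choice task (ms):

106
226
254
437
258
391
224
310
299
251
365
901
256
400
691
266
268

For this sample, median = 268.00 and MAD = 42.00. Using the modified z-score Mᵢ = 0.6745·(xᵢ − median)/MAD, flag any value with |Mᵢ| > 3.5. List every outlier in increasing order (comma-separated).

691, 901

|Mᵢ| > 3.5 ⇔ |xᵢ − 268.00| > 3.5·42.00/0.6745 = 217.94.
So outliers lie outside [50.06, 485.94].
691: M = 6.79 → outlier.
901: M = 10.17 → outlier.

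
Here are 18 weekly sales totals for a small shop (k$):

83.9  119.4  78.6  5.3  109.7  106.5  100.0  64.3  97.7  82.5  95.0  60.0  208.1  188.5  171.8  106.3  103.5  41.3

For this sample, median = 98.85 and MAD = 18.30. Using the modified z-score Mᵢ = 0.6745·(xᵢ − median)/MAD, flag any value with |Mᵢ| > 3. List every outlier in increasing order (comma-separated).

5.3, 188.5, 208.1

|Mᵢ| > 3 ⇔ |xᵢ − 98.85| > 3·18.30/0.6745 = 81.39.
So outliers lie outside [17.46, 180.24].
5.3: M = -3.45 → outlier.
188.5: M = 3.30 → outlier.
208.1: M = 4.03 → outlier.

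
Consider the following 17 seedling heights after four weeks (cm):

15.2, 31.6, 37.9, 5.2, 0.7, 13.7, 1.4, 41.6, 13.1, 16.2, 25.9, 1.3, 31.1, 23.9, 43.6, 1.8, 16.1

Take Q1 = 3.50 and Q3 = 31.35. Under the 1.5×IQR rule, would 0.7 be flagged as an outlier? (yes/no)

IQR = Q3 − Q1 = 31.35 − 3.50 = 27.85.
Lower fence = Q1 − 1.5·IQR = 3.50 − 41.775 = -38.275.
Upper fence = Q3 + 1.5·IQR = 31.35 + 41.775 = 73.125.
0.7 lies within [-38.275, 73.125].

no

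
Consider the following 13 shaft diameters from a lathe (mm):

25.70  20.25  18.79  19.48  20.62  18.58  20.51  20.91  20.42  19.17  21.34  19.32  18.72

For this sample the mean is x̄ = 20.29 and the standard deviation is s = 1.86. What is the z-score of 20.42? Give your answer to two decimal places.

z = (20.42 − 20.29) / 1.86 = 0.07.

0.07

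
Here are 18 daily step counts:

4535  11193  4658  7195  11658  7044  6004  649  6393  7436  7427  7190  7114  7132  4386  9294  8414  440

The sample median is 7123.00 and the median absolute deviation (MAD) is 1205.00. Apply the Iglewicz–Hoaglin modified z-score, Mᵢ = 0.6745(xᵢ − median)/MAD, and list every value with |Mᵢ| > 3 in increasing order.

|Mᵢ| > 3 ⇔ |xᵢ − 7123.00| > 3·1205.00/0.6745 = 5359.53.
So outliers lie outside [1763.47, 12482.53].
440: M = -3.74 → outlier.
649: M = -3.62 → outlier.

440, 649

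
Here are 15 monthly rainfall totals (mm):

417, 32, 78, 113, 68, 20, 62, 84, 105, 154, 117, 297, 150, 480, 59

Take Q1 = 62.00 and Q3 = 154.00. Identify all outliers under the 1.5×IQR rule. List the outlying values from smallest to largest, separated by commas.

IQR = Q3 − Q1 = 154.00 − 62.00 = 92.00.
Lower fence = Q1 − 1.5·IQR = 62.00 − 138.00 = -76.00.
Upper fence = Q3 + 1.5·IQR = 154.00 + 138.00 = 292.00.
297 > 292.00 → outlier.
417 > 292.00 → outlier.
480 > 292.00 → outlier.
All remaining values lie within [-76.00, 292.00].

297, 417, 480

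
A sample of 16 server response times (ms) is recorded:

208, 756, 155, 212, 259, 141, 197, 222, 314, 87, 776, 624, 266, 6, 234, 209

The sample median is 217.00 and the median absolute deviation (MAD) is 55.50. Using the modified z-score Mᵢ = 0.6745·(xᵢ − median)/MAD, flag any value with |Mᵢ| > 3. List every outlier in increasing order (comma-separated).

|Mᵢ| > 3 ⇔ |xᵢ − 217.00| > 3·55.50/0.6745 = 246.85.
So outliers lie outside [-29.85, 463.85].
624: M = 4.95 → outlier.
756: M = 6.55 → outlier.
776: M = 6.79 → outlier.

624, 756, 776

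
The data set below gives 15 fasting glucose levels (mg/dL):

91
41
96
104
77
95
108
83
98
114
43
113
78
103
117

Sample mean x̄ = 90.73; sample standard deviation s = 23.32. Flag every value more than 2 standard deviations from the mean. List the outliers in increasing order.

41, 43

Cutoffs at x̄ ± 2s: 90.73 ± 2·23.32 = [44.09, 137.37].
41: z = -2.13, |z| > 2 → outlier.
43: z = -2.05, |z| > 2 → outlier.
Every other value lies within [44.09, 137.37].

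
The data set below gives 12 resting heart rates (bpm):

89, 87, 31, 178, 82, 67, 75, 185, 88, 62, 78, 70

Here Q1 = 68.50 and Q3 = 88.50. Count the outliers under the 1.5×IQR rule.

IQR = 20.00; fences at 68.50 − 30.00 = 38.50 and 88.50 + 30.00 = 118.50.
Outside the cutoffs: 31, 178, 185.

3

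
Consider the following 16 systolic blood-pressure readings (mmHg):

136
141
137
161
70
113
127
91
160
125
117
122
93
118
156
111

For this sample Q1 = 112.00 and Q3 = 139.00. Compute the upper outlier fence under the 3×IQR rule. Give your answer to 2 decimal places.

220.00

IQR = Q3 − Q1 = 139.00 − 112.00 = 27.00.
Lower fence = Q1 − 3·IQR = 112.00 − 81.00 = 31.00.
Upper fence = Q3 + 3·IQR = 139.00 + 81.00 = 220.00.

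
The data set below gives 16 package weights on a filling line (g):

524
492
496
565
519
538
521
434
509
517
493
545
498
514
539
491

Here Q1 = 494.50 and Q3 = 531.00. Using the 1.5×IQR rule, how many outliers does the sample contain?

1

IQR = 36.50; fences at 494.50 − 54.75 = 439.75 and 531.00 + 54.75 = 585.75.
Outside the cutoffs: 434.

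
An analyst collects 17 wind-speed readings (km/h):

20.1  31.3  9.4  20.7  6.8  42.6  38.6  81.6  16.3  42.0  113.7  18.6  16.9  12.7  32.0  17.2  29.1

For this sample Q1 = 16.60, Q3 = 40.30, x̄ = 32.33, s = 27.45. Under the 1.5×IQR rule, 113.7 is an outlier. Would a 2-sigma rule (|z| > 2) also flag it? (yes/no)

z = (113.7 − 32.33) / 27.45 = 2.96.
|z| = 2.96 > 2.

yes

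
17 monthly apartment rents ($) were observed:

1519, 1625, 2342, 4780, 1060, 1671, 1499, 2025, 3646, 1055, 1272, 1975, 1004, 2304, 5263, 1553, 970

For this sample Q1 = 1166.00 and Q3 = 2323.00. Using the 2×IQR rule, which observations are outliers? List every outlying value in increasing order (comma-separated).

4780, 5263

IQR = Q3 − Q1 = 2323.00 − 1166.00 = 1157.00.
Lower fence = Q1 − 2·IQR = 1166.00 − 2314.00 = -1148.00.
Upper fence = Q3 + 2·IQR = 2323.00 + 2314.00 = 4637.00.
4780 > 4637.00 → outlier.
5263 > 4637.00 → outlier.
All remaining values lie within [-1148.00, 4637.00].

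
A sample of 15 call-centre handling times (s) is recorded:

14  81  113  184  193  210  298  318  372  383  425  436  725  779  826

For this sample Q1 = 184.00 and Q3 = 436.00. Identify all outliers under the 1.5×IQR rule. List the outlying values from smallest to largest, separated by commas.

IQR = Q3 − Q1 = 436.00 − 184.00 = 252.00.
Lower fence = Q1 − 1.5·IQR = 184.00 − 378.00 = -194.00.
Upper fence = Q3 + 1.5·IQR = 436.00 + 378.00 = 814.00.
826 > 814.00 → outlier.
All remaining values lie within [-194.00, 814.00].

826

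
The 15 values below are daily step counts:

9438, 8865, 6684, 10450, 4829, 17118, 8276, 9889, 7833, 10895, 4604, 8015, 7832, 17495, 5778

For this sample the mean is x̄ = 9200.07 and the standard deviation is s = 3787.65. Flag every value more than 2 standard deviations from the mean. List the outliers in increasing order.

17118, 17495

Cutoffs at x̄ ± 2s: 9200.07 ± 2·3787.65 = [1624.77, 16775.37].
17118: z = 2.09, |z| > 2 → outlier.
17495: z = 2.19, |z| > 2 → outlier.
Every other value lies within [1624.77, 16775.37].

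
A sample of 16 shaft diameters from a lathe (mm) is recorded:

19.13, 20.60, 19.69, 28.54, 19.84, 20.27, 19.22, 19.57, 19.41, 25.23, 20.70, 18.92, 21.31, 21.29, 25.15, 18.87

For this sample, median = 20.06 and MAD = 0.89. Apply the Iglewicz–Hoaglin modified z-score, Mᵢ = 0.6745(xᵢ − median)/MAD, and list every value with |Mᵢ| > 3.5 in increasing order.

|Mᵢ| > 3.5 ⇔ |xᵢ − 20.06| > 3.5·0.89/0.6745 = 4.62.
So outliers lie outside [15.44, 24.68].
25.15: M = 3.86 → outlier.
25.23: M = 3.92 → outlier.
28.54: M = 6.43 → outlier.

25.15, 25.23, 28.54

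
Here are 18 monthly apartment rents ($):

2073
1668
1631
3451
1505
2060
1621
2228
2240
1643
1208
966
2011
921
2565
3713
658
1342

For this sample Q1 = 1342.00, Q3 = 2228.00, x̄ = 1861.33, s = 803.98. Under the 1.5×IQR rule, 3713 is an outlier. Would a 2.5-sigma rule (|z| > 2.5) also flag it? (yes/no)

z = (3713 − 1861.33) / 803.98 = 2.30.
|z| = 2.30 ≤ 2.5.

no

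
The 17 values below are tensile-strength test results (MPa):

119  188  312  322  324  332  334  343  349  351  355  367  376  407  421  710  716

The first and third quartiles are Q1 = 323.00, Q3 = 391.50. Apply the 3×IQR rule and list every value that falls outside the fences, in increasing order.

IQR = Q3 − Q1 = 391.50 − 323.00 = 68.50.
Lower fence = Q1 − 3·IQR = 323.00 − 205.50 = 117.50.
Upper fence = Q3 + 3·IQR = 391.50 + 205.50 = 597.00.
710 > 597.00 → outlier.
716 > 597.00 → outlier.
All remaining values lie within [117.50, 597.00].

710, 716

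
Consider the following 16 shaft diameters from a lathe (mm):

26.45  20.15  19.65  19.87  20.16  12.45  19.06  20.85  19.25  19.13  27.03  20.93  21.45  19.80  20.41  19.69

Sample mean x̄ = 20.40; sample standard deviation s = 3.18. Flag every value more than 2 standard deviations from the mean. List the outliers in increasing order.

Cutoffs at x̄ ± 2s: 20.40 ± 2·3.18 = [14.04, 26.76].
12.45: z = -2.50, |z| > 2 → outlier.
27.03: z = 2.08, |z| > 2 → outlier.
Every other value lies within [14.04, 26.76].

12.45, 27.03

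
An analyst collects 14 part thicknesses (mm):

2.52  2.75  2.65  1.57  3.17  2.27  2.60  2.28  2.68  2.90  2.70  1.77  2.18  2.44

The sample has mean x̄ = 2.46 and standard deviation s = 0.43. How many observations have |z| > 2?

1

Cutoffs: x̄ ± 2s = [1.60, 3.32].
Outside the cutoffs: 1.57.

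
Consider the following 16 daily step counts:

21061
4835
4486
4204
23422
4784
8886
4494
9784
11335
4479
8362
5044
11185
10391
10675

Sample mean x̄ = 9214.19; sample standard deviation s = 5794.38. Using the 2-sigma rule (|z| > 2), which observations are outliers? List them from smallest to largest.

Cutoffs at x̄ ± 2s: 9214.19 ± 2·5794.38 = [-2374.57, 20802.95].
21061: z = 2.04, |z| > 2 → outlier.
23422: z = 2.45, |z| > 2 → outlier.
Every other value lies within [-2374.57, 20802.95].

21061, 23422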